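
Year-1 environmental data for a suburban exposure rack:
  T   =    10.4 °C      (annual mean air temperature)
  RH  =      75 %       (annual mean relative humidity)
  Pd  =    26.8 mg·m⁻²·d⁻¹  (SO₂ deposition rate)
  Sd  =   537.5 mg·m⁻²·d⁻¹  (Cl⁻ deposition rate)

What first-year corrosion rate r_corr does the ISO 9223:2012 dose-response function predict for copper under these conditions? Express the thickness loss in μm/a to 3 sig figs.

r_corr = 2.39 μm/a

copper: temperature factor f = -0.080·(0.4) = -0.0320
  sulphur-dioxide contribution → 1.008 μm/a
  chloride contribution → 1.386 μm/a
  total first-year rate 2.394 μm/a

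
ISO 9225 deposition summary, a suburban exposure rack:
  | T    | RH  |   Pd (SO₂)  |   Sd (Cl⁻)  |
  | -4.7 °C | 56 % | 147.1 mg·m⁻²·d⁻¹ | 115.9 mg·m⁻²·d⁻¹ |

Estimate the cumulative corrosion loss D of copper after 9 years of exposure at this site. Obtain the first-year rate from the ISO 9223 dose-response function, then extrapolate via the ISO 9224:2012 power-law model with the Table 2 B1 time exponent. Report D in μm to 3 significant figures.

copper: temperature factor f = +0.126·(-14.7) = -1.8522
  Pd branch = 0.0053·Pd^0.26·e^(0.059·RH+f) = 0.08286 μm/a
  Sd branch = 0.01025·Sd^0.27·e^(0.036·RH+0.049·T) = 0.2206 μm/a
  r_corr = 0.08286 + 0.2206 = 0.3034 μm/a
ISO 9224: D(t) = r_corr · t^b with b = 0.667 (copper, B1)
  D(9) = 0.3034 × 9^0.667 = 0.3034 × 4.33 = 1.314 μm

D(9) = 1.31 μm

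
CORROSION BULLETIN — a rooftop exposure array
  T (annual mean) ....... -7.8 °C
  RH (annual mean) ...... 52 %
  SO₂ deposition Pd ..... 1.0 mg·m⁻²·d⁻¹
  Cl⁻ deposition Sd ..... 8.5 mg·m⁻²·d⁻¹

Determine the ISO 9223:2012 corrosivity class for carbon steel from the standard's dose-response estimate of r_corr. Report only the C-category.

carbon steel: T≤10 °C ⇒ hinge +0.150·(-7.8−10) = -2.6700
  Pd branch = 1.77·Pd^0.52·e^(0.02·RH+f) = 0.3468 μm/a
  Sd branch = 0.102·Sd^0.62·e^(0.033·RH+0.04·T) = 1.565 μm/a
  sum: 0.3468 + 1.565 → r_corr = 1.912 μm/a
Category bounds: 1.3…25 μm/a bracket r_corr ⇒ C2

C2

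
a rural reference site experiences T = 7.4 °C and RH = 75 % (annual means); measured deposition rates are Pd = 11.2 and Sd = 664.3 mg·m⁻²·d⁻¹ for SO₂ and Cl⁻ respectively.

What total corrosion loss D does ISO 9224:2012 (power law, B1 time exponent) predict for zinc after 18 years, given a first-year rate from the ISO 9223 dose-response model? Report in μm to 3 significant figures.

D(18) = 36.6 μm

zinc: temperature factor f = +0.038·(-2.6) = -0.0988
  sulphur-dioxide contribution → 1.066 μm/a
  chloride contribution → 2.43 μm/a
  ⇒ r_corr(zinc) = 3.495 μm/a
ISO 9224: D(t) = r_corr · t^b with b = 0.813 (zinc, B1)
  D(18) = 3.495 × 18^0.813 = 3.495 × 10.48 = 36.65 μm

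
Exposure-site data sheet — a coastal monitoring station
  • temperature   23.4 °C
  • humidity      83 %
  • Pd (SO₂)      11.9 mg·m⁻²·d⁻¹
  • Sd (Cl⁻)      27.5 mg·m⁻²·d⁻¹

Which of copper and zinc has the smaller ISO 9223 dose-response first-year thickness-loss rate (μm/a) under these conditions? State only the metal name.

copper

copper: f(T) = -0.080·(T−10) [T>10 °C] = -1.0720
  SO₂ term: 0.0053·11.9^0.26·exp(0.059·83-1.0720) = 0.4625
  Sd branch = 0.01025·Sd^0.27·e^(0.036·RH+0.049·T) = 1.567 μm/a
  sum: 0.4625 + 1.567 → r_corr = 2.029 μm/a
zinc: f(T) = -0.071·(T−10) [T>10 °C] = -0.9514
  SO₂ term: 0.0129·11.9^0.44·exp(0.046·83-0.9514) = 0.6742
  Sd branch = 0.0175·Sd^0.57·e^(0.008·RH+0.085·T) = 1.643 μm/a
  r_corr = 0.6742 + 1.643 = 2.317 μm/a
Ordering by μm/a: zinc (2.32) > copper (2.03)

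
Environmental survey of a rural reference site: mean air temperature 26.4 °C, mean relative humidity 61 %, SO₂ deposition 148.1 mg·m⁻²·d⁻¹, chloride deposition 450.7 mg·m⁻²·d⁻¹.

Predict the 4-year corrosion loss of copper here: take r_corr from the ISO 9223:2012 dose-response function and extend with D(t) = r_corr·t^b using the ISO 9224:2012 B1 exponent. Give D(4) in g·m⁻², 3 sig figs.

copper: temperature factor f = -0.080·(16.4) = -1.3120
  SO₂ term: 0.0053·148.1^0.26·exp(0.059·61-1.3120) = 0.1914
  Sd branch = 0.01025·Sd^0.27·e^(0.036·RH+0.049·T) = 1.749 μm/a
  sum: 0.1914 + 1.749 → r_corr = 1.94 μm/a
ISO 9224: D(t) = r_corr · t^b with b = 0.667 (copper, B1)
  D(4) = 1.94 × 4^0.667 = 1.94 × 2.521 = 4.892 μm
  Mass loss = 4.892 μm × 8.96 g/cm³ = 43.83 g·m⁻²

D(4) = 43.8 g·m⁻²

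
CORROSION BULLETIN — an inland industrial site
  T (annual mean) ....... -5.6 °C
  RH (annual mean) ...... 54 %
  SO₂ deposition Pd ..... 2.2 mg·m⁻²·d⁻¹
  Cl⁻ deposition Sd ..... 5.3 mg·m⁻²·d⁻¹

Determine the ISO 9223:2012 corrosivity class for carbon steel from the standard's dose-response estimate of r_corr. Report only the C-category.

carbon steel: T≤10 °C ⇒ hinge +0.150·(-5.6−10) = -2.3400
  SO₂ term: 1.77·2.2^0.52·exp(0.02·54-2.3400) = 0.7565
  Sd branch = 0.102·Sd^0.62·e^(0.033·RH+0.04·T) = 1.362 μm/a
  sum: 0.7565 + 1.362 → r_corr = 2.119 μm/a
2.12 μm/a falls in (1.3, 25] for carbon steel → category C2

C2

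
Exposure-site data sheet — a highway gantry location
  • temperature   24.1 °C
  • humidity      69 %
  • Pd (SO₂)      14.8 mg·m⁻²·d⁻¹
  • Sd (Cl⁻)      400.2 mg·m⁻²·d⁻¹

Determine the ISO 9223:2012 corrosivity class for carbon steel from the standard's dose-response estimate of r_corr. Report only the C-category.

carbon steel: temperature factor f = -0.054·(14.1) = -0.7614
  SO₂ term: 1.77·14.8^0.52·exp(0.02·69-0.7614) = 13.34
  Sd branch = 0.102·Sd^0.62·e^(0.033·RH+0.04·T) = 107 μm/a
  r_corr = 13.34 + 107 = 120.4 μm/a
Category bounds: 80…200 μm/a bracket r_corr ⇒ C5

C5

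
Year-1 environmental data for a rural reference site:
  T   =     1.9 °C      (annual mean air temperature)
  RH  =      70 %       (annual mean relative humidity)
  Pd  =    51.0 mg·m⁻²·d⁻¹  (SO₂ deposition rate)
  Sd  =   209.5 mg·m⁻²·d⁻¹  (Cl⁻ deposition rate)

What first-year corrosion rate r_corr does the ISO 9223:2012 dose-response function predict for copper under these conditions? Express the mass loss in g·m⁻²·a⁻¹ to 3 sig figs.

copper: T≤10 °C ⇒ hinge +0.126·(1.9−10) = -1.0206
  sulphur-dioxide contribution → 0.3301 μm/a
  chloride contribution → 0.592 μm/a
  total first-year rate 0.9221 μm/a
Convert to mass loss: 0.9221 μm/a × 8.96 g/cm³ = 8.262 g·m⁻²·a⁻¹

r_corr = 8.26 g·m⁻²·a⁻¹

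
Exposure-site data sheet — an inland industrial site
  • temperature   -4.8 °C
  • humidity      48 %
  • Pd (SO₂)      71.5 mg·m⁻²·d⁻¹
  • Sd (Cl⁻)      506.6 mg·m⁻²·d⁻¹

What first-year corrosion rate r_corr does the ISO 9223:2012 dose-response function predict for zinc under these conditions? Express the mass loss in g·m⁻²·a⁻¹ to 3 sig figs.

zinc: f(T) = +0.038·(T−10) [T≤10 °C] = -0.5624
  SO₂ term: 0.0129·71.5^0.44·exp(0.046·48-0.5624) = 0.4377
  Sd branch = 0.0175·Sd^0.57·e^(0.008·RH+0.085·T) = 0.5947 μm/a
  sum: 0.4377 + 0.5947 → r_corr = 1.032 μm/a
Convert to mass loss: 1.032 μm/a × 7.14 g/cm³ = 7.371 g·m⁻²·a⁻¹

r_corr = 7.37 g·m⁻²·a⁻¹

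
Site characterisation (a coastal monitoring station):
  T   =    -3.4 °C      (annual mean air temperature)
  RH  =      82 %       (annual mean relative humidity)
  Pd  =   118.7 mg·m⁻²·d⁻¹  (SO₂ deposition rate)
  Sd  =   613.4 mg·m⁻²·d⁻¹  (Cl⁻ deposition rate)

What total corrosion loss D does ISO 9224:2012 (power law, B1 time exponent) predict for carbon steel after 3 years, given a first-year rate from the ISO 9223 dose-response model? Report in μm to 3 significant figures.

carbon steel: f(T) = +0.150·(T−10) [T≤10 °C] = -2.0100
  sulphur-dioxide contribution → 14.66 μm/a
  chloride contribution → 71.31 μm/a
  total first-year rate 85.96 μm/a
Long-term exponent b (ISO 9224 Table 2, B1) = 0.523
  D(3) = 85.96 × 3^0.523 = 85.96 × 1.776 = 152.7 μm

D(3) = 153 μm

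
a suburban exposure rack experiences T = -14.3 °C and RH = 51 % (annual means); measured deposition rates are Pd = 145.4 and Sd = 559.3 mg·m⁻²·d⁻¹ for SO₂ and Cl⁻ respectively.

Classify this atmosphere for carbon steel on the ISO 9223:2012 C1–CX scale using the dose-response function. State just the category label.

C2

carbon steel: T≤10 °C ⇒ hinge +0.150·(-14.3−10) = -3.6450
  Pd branch = 1.77·Pd^0.52·e^(0.02·RH+f) = 1.708 μm/a
  Cl⁻ term: 0.102·559.3^0.62·exp(0.033·51+0.04·-14.3) = 15.65
  r_corr = 1.708 + 15.65 = 17.36 μm/a
17.4 μm/a falls in (1.3, 25] for carbon steel → category C2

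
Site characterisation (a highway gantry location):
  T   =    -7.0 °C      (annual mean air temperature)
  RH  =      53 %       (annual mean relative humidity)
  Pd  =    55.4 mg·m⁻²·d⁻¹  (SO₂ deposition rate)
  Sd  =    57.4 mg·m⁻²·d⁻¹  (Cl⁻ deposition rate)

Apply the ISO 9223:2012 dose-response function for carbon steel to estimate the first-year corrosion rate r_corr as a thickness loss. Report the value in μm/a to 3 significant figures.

r_corr = 8.68 μm/a

carbon steel: T≤10 °C ⇒ hinge +0.150·(-7.0−10) = -2.5500
  SO₂ term: 1.77·55.4^0.52·exp(0.02·53-2.5500) = 3.217
  Sd branch = 0.102·Sd^0.62·e^(0.033·RH+0.04·T) = 5.459 μm/a
  sum: 3.217 + 5.459 → r_corr = 8.676 μm/a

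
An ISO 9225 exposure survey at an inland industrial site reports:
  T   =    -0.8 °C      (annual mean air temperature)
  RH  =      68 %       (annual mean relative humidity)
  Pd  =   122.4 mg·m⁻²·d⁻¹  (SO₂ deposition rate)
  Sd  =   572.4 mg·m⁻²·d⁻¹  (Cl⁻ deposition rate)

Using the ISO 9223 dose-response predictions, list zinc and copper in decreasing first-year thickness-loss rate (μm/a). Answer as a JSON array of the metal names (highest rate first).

["zinc", "copper"]

zinc: f(T) = +0.038·(T−10) [T≤10 °C] = -0.4104
  Pd branch = 0.0129·Pd^0.44·e^(0.046·RH+f) = 1.62 μm/a
  Sd branch = 0.0175·Sd^0.57·e^(0.008·RH+0.085·T) = 1.051 μm/a
  sum: 1.62 + 1.051 → r_corr = 2.671 μm/a
copper: f(T) = +0.126·(T−10) [T≤10 °C] = -1.3608
  SO₂ term: 0.0053·122.4^0.26·exp(0.059·68-1.3608) = 0.2621
  Sd branch = 0.01025·Sd^0.27·e^(0.036·RH+0.049·T) = 0.633 μm/a
  sum: 0.2621 + 0.633 → r_corr = 0.8952 μm/a
Ordering by μm/a: zinc (2.67) > copper (0.895)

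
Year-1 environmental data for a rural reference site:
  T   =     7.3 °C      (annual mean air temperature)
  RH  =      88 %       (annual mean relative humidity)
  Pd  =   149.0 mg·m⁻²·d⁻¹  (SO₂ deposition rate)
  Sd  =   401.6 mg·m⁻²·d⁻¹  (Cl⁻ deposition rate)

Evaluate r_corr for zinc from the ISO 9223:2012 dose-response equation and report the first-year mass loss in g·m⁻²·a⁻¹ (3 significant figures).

r_corr = 57.4 g·m⁻²·a⁻¹

zinc: T≤10 °C ⇒ hinge +0.038·(7.3−10) = -0.1026
  Pd branch = 0.0129·Pd^0.44·e^(0.046·RH+f) = 6.029 μm/a
  Cl⁻ term: 0.0175·401.6^0.57·exp(0.008·88+0.085·7.3) = 2.006
  sum: 6.029 + 2.006 → r_corr = 8.036 μm/a
Convert to mass loss: 8.036 μm/a × 7.14 g/cm³ = 57.37 g·m⁻²·a⁻¹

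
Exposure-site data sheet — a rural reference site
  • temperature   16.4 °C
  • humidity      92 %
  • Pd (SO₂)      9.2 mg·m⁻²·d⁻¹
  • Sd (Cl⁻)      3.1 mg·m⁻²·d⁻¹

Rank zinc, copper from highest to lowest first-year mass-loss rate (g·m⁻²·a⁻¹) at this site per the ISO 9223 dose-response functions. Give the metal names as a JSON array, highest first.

["copper", "zinc"]

zinc: f(T) = -0.071·(T−10) [T>10 °C] = -0.4544
  Pd branch = 0.0129·Pd^0.44·e^(0.046·RH+f) = 1.497 μm/a
  Sd branch = 0.0175·Sd^0.57·e^(0.008·RH+0.085·T) = 0.2806 μm/a
  sum: 1.497 + 0.2806 → r_corr = 1.778 μm/a
  mass loss = 1.778 μm/a × 7.14 g/cm³ = 12.69 g·m⁻²·a⁻¹
copper: f(T) = -0.080·(T−10) [T>10 °C] = -0.5120
  SO₂ term: 0.0053·9.2^0.26·exp(0.059·92-0.5120) = 1.288
  Cl⁻ term: 0.01025·3.1^0.27·exp(0.036·92+0.049·16.4) = 0.8527
  sum: 1.288 + 0.8527 → r_corr = 2.14 μm/a
  mass loss = 2.14 μm/a × 8.96 g/cm³ = 19.18 g·m⁻²·a⁻¹
Ordering by g·m⁻²·a⁻¹: copper (19.2) > zinc (12.7)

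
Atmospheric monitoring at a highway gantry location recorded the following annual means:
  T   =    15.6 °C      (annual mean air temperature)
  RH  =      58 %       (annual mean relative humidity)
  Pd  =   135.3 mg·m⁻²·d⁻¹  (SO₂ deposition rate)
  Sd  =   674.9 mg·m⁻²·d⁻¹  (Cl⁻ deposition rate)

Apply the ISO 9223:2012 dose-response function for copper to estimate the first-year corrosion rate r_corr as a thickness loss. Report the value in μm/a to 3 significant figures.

copper: T>10 °C ⇒ hinge -0.080·(15.6−10) = -0.4480
  SO₂ term: 0.0053·135.3^0.26·exp(0.059·58-0.4480) = 0.3715
  Cl⁻ term: 0.01025·674.9^0.27·exp(0.036·58+0.049·15.6) = 1.031
  sum: 0.3715 + 1.031 → r_corr = 1.403 μm/a

r_corr = 1.40 μm/a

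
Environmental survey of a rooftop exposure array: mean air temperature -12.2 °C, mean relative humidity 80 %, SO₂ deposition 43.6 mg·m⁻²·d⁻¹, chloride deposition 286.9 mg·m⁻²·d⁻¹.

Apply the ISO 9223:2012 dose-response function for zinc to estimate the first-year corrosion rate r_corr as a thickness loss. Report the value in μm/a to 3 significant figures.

r_corr = 1.45 μm/a

zinc: f(T) = +0.038·(T−10) [T≤10 °C] = -0.8436
  Pd branch = 0.0129·Pd^0.44·e^(0.046·RH+f) = 1.158 μm/a
  Cl⁻ term: 0.0175·286.9^0.57·exp(0.008·80+0.085·-12.2) = 0.2962
  r_corr = 1.158 + 0.2962 = 1.454 μm/a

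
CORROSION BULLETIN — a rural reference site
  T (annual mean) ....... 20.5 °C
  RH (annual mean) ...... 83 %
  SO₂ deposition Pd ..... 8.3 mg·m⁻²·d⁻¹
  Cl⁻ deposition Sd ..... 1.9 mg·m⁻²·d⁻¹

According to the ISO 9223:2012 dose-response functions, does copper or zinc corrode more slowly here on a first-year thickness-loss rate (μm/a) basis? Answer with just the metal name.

copper: temperature factor f = -0.080·(10.5) = -0.8400
  Pd branch = 0.0053·Pd^0.26·e^(0.059·RH+f) = 0.5311 μm/a
  Cl⁻ term: 0.01025·1.9^0.27·exp(0.036·83+0.049·20.5) = 0.6606
  sum: 0.5311 + 0.6606 → r_corr = 1.192 μm/a
zinc: f(T) = -0.071·(T−10) [T>10 °C] = -0.7455
  Pd branch = 0.0129·Pd^0.44·e^(0.046·RH+f) = 0.7069 μm/a
  Sd branch = 0.0175·Sd^0.57·e^(0.008·RH+0.085·T) = 0.2799 μm/a
  r_corr = 0.7069 + 0.2799 = 0.9868 μm/a
Ordering by μm/a: copper (1.19) > zinc (0.987)

zinc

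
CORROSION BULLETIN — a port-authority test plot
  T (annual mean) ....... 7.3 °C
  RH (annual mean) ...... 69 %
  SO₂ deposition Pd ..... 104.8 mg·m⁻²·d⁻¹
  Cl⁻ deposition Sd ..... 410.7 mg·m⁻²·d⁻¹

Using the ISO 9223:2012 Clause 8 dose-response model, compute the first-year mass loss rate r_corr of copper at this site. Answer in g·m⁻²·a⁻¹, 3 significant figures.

copper: T≤10 °C ⇒ hinge +0.126·(7.3−10) = -0.3402
  SO₂ term: 0.0053·104.8^0.26·exp(0.059·69-0.3402) = 0.741
  Sd branch = 0.01025·Sd^0.27·e^(0.036·RH+0.049·T) = 0.8923 μm/a
  sum: 0.741 + 0.8923 → r_corr = 1.633 μm/a
Convert to mass loss: 1.633 μm/a × 8.96 g/cm³ = 14.63 g·m⁻²·a⁻¹

r_corr = 14.6 g·m⁻²·a⁻¹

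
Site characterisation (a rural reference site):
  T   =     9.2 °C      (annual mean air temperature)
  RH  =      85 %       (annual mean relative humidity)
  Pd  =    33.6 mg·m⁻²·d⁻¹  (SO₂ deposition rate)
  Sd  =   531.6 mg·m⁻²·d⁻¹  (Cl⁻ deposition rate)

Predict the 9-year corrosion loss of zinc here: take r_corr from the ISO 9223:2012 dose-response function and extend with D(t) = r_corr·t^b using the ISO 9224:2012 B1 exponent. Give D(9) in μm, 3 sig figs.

D(9) = 33.6 μm

zinc: temperature factor f = +0.038·(-0.8) = -0.0304
  sulphur-dioxide contribution → 2.931 μm/a
  chloride contribution → 2.701 μm/a
  ⇒ r_corr(zinc) = 5.633 μm/a
Power-law: D(9) = r_corr · 9^0.813
  D(9) = 5.633 × 9^0.813 = 5.633 × 5.968 = 33.61 μm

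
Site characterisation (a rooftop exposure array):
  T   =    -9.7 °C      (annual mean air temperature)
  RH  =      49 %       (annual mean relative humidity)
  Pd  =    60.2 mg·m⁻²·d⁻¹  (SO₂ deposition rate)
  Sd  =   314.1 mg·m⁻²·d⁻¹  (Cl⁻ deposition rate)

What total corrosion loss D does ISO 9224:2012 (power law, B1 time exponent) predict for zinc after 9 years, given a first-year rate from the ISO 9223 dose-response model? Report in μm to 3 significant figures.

zinc: temperature factor f = +0.038·(-19.7) = -0.7486
  Pd branch = 0.0129·Pd^0.44·e^(0.046·RH+f) = 0.3527 μm/a
  Cl⁻ term: 0.0175·314.1^0.57·exp(0.008·49+0.085·-9.7) = 0.301
  sum: 0.3527 + 0.301 → r_corr = 0.6537 μm/a
Power-law: D(9) = r_corr · 9^0.813
  D(9) = 0.6537 × 9^0.813 = 0.6537 × 5.968 = 3.901 μm

D(9) = 3.90 μm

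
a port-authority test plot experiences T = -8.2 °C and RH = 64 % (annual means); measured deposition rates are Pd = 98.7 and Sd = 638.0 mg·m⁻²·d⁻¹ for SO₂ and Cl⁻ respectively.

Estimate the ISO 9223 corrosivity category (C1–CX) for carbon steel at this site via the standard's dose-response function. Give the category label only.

C3

carbon steel: temperature factor f = +0.150·(-18.2) = -2.7300
  sulphur-dioxide contribution → 4.522 μm/a
  chloride contribution → 33.29 μm/a
  total first-year rate 37.82 μm/a
37.8 μm/a falls in (25, 50] for carbon steel → category C3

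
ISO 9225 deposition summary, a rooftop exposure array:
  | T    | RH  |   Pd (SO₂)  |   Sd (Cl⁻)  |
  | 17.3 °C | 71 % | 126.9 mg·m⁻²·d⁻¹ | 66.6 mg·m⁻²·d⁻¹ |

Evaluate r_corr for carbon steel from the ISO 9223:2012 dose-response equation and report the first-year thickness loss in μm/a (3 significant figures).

carbon steel: f(T) = -0.054·(T−10) [T>10 °C] = -0.3942
  SO₂ term: 1.77·126.9^0.52·exp(0.02·71-0.3942) = 61.27
  Cl⁻ term: 0.102·66.6^0.62·exp(0.033·71+0.04·17.3) = 28.66
  r_corr = 61.27 + 28.66 = 89.93 μm/a

r_corr = 89.9 μm/a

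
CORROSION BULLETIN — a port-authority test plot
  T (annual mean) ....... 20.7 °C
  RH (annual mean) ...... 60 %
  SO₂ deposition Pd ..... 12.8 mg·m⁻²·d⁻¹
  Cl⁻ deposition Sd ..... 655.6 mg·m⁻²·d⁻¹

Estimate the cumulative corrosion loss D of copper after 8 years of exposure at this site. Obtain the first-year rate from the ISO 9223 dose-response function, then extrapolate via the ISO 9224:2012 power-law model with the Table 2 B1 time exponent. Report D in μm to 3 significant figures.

D(8) = 6.25 μm

copper: T>10 °C ⇒ hinge -0.080·(20.7−10) = -0.8560
  Pd branch = 0.0053·Pd^0.26·e^(0.059·RH+f) = 0.1506 μm/a
  Cl⁻ term: 0.01025·655.6^0.27·exp(0.036·60+0.049·20.7) = 1.412
  sum: 0.1506 + 1.412 → r_corr = 1.562 μm/a
Power-law: D(8) = r_corr · 8^0.667
  D(8) = 1.562 × 8^0.667 = 1.562 × 4.003 = 6.254 μm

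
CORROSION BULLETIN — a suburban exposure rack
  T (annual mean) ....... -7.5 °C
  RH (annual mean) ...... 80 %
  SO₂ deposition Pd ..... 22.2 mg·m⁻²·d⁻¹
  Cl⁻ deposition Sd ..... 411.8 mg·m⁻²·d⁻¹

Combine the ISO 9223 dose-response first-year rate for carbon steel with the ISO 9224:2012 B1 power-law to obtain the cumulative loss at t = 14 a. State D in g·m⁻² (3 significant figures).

carbon steel: f(T) = +0.150·(T−10) [T≤10 °C] = -2.6250
  Pd branch = 1.77·Pd^0.52·e^(0.02·RH+f) = 3.184 μm/a
  Cl⁻ term: 0.102·411.8^0.62·exp(0.033·80+0.04·-7.5) = 44.25
  r_corr = 3.184 + 44.25 = 47.44 μm/a
ISO 9224: D(t) = r_corr · t^b with b = 0.523 (carbon steel, B1)
  D(14) = 47.44 × 14^0.523 = 47.44 × 3.976 = 188.6 μm
  Mass loss = 188.6 μm × 7.85 g/cm³ = 1481 g·m⁻²

D(14) = 1.48e+03 g·m⁻²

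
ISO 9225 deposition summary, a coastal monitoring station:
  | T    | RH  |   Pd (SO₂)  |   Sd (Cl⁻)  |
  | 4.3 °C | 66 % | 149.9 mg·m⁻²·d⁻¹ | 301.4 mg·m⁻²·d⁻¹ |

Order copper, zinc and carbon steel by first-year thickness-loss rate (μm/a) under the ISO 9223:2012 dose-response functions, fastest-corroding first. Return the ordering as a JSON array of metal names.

copper: f(T) = +0.126·(T−10) [T≤10 °C] = -0.7182
  sulphur-dioxide contribution → 0.4669 μm/a
  chloride contribution → 0.636 μm/a
  total first-year rate 1.103 μm/a
zinc: T≤10 °C ⇒ hinge +0.038·(4.3−10) = -0.2166
  sulphur-dioxide contribution → 1.961 μm/a
  chloride contribution → 1.107 μm/a
  ⇒ r_corr(zinc) = 3.068 μm/a
carbon steel: f(T) = +0.150·(T−10) [T≤10 °C] = -0.8550
  sulphur-dioxide contribution → 38.14 μm/a
  chloride contribution → 36.84 μm/a
  ⇒ r_corr(carbon steel) = 74.97 μm/a
Ordering by μm/a: carbon steel (75) > zinc (3.07) > copper (1.1)

["carbon steel", "zinc", "copper"]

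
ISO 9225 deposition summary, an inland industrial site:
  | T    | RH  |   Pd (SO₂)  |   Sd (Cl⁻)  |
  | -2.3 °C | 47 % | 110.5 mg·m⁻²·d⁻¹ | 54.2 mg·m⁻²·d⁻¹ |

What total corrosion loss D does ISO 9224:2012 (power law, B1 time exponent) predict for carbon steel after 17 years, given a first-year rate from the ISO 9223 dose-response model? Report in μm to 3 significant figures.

D(17) = 59.3 μm

carbon steel: T≤10 °C ⇒ hinge +0.150·(-2.3−10) = -1.8450
  Pd branch = 1.77·Pd^0.52·e^(0.02·RH+f) = 8.27 μm/a
  Sd branch = 0.102·Sd^0.62·e^(0.033·RH+0.04·T) = 5.216 μm/a
  r_corr = 8.27 + 5.216 = 13.49 μm/a
Long-term exponent b (ISO 9224 Table 2, B1) = 0.523
  D(17) = 13.49 × 17^0.523 = 13.49 × 4.401 = 59.35 μm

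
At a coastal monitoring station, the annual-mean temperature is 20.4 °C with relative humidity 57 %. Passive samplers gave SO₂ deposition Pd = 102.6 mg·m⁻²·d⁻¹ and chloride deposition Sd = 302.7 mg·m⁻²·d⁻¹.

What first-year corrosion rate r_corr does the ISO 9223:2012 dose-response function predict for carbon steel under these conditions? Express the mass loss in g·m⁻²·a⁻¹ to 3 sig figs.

carbon steel: T>10 °C ⇒ hinge -0.054·(20.4−10) = -0.5616
  SO₂ term: 1.77·102.6^0.52·exp(0.02·57-0.5616) = 35.07
  Sd branch = 0.102·Sd^0.62·e^(0.033·RH+0.04·T) = 52.25 μm/a
  sum: 35.07 + 52.25 → r_corr = 87.33 μm/a
Convert to mass loss: 87.33 μm/a × 7.85 g/cm³ = 685.5 g·m⁻²·a⁻¹

r_corr = 686 g·m⁻²·a⁻¹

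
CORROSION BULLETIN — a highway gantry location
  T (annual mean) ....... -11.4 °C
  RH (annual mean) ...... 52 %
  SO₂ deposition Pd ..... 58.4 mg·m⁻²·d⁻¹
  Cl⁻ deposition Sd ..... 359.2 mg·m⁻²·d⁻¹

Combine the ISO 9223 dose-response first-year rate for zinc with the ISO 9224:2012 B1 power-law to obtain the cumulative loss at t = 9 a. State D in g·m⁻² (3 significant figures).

zinc: f(T) = +0.038·(T−10) [T≤10 °C] = -0.8132
  SO₂ term: 0.0129·58.4^0.44·exp(0.046·52-0.8132) = 0.3745
  Sd branch = 0.0175·Sd^0.57·e^(0.008·RH+0.085·T) = 0.288 μm/a
  sum: 0.3745 + 0.288 → r_corr = 0.6625 μm/a
Power-law: D(9) = r_corr · 9^0.813
  D(9) = 0.6625 × 9^0.813 = 0.6625 × 5.968 = 3.954 μm
  Mass loss = 3.954 μm × 7.14 g/cm³ = 28.23 g·m⁻²

D(9) = 28.2 g·m⁻²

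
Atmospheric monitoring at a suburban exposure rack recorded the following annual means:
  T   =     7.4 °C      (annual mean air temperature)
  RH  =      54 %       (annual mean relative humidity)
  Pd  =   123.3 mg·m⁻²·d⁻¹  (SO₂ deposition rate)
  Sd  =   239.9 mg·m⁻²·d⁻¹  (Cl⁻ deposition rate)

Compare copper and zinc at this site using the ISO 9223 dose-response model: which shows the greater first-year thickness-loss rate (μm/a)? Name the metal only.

copper: f(T) = +0.126·(T−10) [T≤10 °C] = -0.3276
  sulphur-dioxide contribution → 0.3231 μm/a
  chloride contribution → 0.4519 μm/a
  ⇒ r_corr(copper) = 0.775 μm/a
zinc: T≤10 °C ⇒ hinge +0.038·(7.4−10) = -0.0988
  sulphur-dioxide contribution → 1.165 μm/a
  chloride contribution → 1.149 μm/a
  ⇒ r_corr(zinc) = 2.315 μm/a
Ordering by μm/a: zinc (2.31) > copper (0.775)

zinc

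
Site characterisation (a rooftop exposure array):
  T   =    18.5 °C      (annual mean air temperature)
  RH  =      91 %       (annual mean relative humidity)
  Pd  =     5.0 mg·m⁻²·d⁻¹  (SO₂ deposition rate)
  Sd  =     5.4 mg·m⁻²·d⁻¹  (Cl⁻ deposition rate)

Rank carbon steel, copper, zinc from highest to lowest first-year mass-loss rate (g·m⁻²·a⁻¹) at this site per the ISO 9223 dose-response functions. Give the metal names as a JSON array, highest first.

["carbon steel", "copper", "zinc"]

carbon steel: T>10 °C ⇒ hinge -0.054·(18.5−10) = -0.4590
  sulphur-dioxide contribution → 15.94 μm/a
  chloride contribution → 12.25 μm/a
  total first-year rate 28.19 μm/a
  mass loss = 28.19 μm/a × 7.85 g/cm³ = 221.3 g·m⁻²·a⁻¹
copper: T>10 °C ⇒ hinge -0.080·(18.5−10) = -0.6800
  sulphur-dioxide contribution → 0.8758 μm/a
  chloride contribution → 1.059 μm/a
  total first-year rate 1.935 μm/a
  mass loss = 1.935 μm/a × 8.96 g/cm³ = 17.34 g·m⁻²·a⁻¹
zinc: T>10 °C ⇒ hinge -0.071·(18.5−10) = -0.6035
  sulphur-dioxide contribution → 0.9419 μm/a
  chloride contribution → 0.4567 μm/a
  ⇒ r_corr(zinc) = 1.399 μm/a
  mass loss = 1.399 μm/a × 7.14 g/cm³ = 9.986 g·m⁻²·a⁻¹
Ordering by g·m⁻²·a⁻¹: carbon steel (221) > copper (17.3) > zinc (9.99)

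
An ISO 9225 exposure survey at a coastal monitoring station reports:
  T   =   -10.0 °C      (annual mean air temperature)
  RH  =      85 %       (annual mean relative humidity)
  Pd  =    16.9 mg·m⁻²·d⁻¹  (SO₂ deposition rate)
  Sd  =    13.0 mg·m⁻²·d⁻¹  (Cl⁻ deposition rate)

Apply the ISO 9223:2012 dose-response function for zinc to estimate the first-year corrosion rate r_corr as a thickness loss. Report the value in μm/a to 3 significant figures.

r_corr = 1.11 μm/a

zinc: f(T) = +0.038·(T−10) [T≤10 °C] = -0.7600
  sulphur-dioxide contribution → 1.044 μm/a
  chloride contribution → 0.0637 μm/a
  ⇒ r_corr(zinc) = 1.108 μm/a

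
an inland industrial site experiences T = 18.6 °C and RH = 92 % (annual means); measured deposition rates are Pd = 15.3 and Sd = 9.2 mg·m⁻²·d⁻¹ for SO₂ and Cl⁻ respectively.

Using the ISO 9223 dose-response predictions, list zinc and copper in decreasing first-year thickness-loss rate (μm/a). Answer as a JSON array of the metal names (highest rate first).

["copper", "zinc"]

zinc: T>10 °C ⇒ hinge -0.071·(18.6−10) = -0.6106
  Pd branch = 0.0129·Pd^0.44·e^(0.046·RH+f) = 1.602 μm/a
  Cl⁻ term: 0.0175·9.2^0.57·exp(0.008·92+0.085·18.6) = 0.629
  r_corr = 1.602 + 0.629 = 2.231 μm/a
copper: temperature factor f = -0.080·(8.6) = -0.6880
  SO₂ term: 0.0053·15.3^0.26·exp(0.059·92-0.6880) = 1.233
  Cl⁻ term: 0.01025·9.2^0.27·exp(0.036·92+0.049·18.6) = 1.274
  r_corr = 1.233 + 1.274 = 2.507 μm/a
Ordering by μm/a: copper (2.51) > zinc (2.23)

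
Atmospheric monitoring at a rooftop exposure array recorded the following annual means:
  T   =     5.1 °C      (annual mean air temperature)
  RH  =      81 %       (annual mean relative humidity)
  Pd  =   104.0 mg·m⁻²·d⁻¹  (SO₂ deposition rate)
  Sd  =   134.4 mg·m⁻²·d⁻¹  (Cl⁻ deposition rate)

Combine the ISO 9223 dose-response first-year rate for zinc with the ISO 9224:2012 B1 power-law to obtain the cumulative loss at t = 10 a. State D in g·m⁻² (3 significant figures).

D(10) = 198 g·m⁻²

zinc: T≤10 °C ⇒ hinge +0.038·(5.1−10) = -0.1862
  Pd branch = 0.0129·Pd^0.44·e^(0.046·RH+f) = 3.431 μm/a
  Cl⁻ term: 0.0175·134.4^0.57·exp(0.008·81+0.085·5.1) = 0.8432
  r_corr = 3.431 + 0.8432 = 4.274 μm/a
ISO 9224: D(t) = r_corr · t^b with b = 0.813 (zinc, B1)
  D(10) = 4.274 × 10^0.813 = 4.274 × 6.501 = 27.79 μm
  Mass loss = 27.79 μm × 7.14 g/cm³ = 198.4 g·m⁻²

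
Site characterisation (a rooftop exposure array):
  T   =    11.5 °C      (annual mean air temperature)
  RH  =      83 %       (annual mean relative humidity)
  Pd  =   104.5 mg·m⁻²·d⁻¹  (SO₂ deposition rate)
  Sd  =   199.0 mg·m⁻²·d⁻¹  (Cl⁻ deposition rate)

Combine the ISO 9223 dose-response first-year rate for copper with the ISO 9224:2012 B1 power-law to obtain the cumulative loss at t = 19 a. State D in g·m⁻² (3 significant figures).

D(19) = 230 g·m⁻²

copper: T>10 °C ⇒ hinge -0.080·(11.5−10) = -0.1200
  SO₂ term: 0.0053·104.5^0.26·exp(0.059·83-0.1200) = 2.108
  Cl⁻ term: 0.01025·199.0^0.27·exp(0.036·83+0.049·11.5) = 1.492
  r_corr = 2.108 + 1.492 = 3.6 μm/a
Power-law: D(19) = r_corr · 19^0.667
  D(19) = 3.6 × 19^0.667 = 3.6 × 7.127 = 25.66 μm
  Mass loss = 25.66 μm × 8.96 g/cm³ = 229.9 g·m⁻²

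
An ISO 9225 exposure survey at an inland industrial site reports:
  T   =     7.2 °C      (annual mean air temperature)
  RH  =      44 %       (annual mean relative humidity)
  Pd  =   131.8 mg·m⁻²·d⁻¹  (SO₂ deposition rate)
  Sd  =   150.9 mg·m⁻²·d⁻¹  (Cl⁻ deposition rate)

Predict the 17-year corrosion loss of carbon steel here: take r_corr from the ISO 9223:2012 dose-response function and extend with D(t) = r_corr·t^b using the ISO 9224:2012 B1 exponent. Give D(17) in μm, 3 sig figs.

D(17) = 214 μm

carbon steel: temperature factor f = +0.150·(-2.8) = -0.4200
  sulphur-dioxide contribution → 35.49 μm/a
  chloride contribution → 13.03 μm/a
  total first-year rate 48.52 μm/a
Power-law: D(17) = r_corr · 17^0.523
  D(17) = 48.52 × 17^0.523 = 48.52 × 4.401 = 213.5 μm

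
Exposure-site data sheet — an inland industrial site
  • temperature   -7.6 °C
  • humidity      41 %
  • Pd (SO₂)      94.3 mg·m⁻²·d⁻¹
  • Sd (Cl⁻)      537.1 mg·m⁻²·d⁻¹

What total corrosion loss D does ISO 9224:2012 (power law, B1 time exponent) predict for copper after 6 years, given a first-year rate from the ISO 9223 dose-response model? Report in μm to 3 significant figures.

D(6) = 0.627 μm

copper: temperature factor f = +0.126·(-17.6) = -2.2176
  SO₂ term: 0.0053·94.3^0.26·exp(0.059·41-2.2176) = 0.02114
  Cl⁻ term: 0.01025·537.1^0.27·exp(0.036·41+0.049·-7.6) = 0.1687
  r_corr = 0.02114 + 0.1687 = 0.1898 μm/a
ISO 9224: D(t) = r_corr · t^b with b = 0.667 (copper, B1)
  D(6) = 0.1898 × 6^0.667 = 0.1898 × 3.304 = 0.6272 μm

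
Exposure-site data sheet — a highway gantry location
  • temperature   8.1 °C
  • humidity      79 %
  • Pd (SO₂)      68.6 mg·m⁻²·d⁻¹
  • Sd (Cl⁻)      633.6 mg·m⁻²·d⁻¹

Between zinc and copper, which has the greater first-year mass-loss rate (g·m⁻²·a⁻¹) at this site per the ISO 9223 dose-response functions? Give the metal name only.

zinc

zinc: T≤10 °C ⇒ hinge +0.038·(8.1−10) = -0.0722
  SO₂ term: 0.0129·68.6^0.44·exp(0.046·79-0.0722) = 2.92
  Cl⁻ term: 0.0175·633.6^0.57·exp(0.008·79+0.085·8.1) = 2.592
  r_corr = 2.92 + 2.592 = 5.512 μm/a
  mass loss = 5.512 μm/a × 7.14 g/cm³ = 39.36 g·m⁻²·a⁻¹
copper: temperature factor f = +0.126·(-1.9) = -0.2394
  SO₂ term: 0.0053·68.6^0.26·exp(0.059·79-0.2394) = 1.324
  Sd branch = 0.01025·Sd^0.27·e^(0.036·RH+0.049·T) = 1.495 μm/a
  sum: 1.324 + 1.495 → r_corr = 2.82 μm/a
  mass loss = 2.82 μm/a × 8.96 g/cm³ = 25.26 g·m⁻²·a⁻¹
Ordering by g·m⁻²·a⁻¹: zinc (39.4) > copper (25.3)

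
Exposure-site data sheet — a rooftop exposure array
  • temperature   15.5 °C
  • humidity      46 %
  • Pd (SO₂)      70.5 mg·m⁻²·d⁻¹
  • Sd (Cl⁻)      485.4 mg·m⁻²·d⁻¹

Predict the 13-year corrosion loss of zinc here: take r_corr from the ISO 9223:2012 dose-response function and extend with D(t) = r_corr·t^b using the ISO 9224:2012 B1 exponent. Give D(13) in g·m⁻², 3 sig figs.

D(13) = 211 g·m⁻²

zinc: temperature factor f = -0.071·(5.5) = -0.3905
  SO₂ term: 0.0129·70.5^0.44·exp(0.046·46-0.3905) = 0.4712
  Cl⁻ term: 0.0175·485.4^0.57·exp(0.008·46+0.085·15.5) = 3.207
  sum: 0.4712 + 3.207 → r_corr = 3.678 μm/a
Long-term exponent b (ISO 9224 Table 2, B1) = 0.813
  D(13) = 3.678 × 13^0.813 = 3.678 × 8.047 = 29.6 μm
  Mass loss = 29.6 μm × 7.14 g/cm³ = 211.3 g·m⁻²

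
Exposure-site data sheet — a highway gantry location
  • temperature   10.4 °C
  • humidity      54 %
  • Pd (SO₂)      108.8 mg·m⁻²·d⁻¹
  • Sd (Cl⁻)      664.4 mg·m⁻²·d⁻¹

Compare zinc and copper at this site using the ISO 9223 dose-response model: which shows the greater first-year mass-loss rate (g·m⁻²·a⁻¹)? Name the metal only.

zinc

zinc: temperature factor f = -0.071·(0.4) = -0.0284
  SO₂ term: 0.0129·108.8^0.44·exp(0.046·54-0.0284) = 1.183
  Cl⁻ term: 0.0175·664.4^0.57·exp(0.008·54+0.085·10.4) = 2.651
  sum: 1.183 + 2.651 → r_corr = 3.834 μm/a
  mass loss = 3.834 μm/a × 7.14 g/cm³ = 27.38 g·m⁻²·a⁻¹
copper: temperature factor f = -0.080·(0.4) = -0.0320
  SO₂ term: 0.0053·108.8^0.26·exp(0.059·54-0.0320) = 0.4203
  Sd branch = 0.01025·Sd^0.27·e^(0.036·RH+0.049·T) = 0.6892 μm/a
  sum: 0.4203 + 0.6892 → r_corr = 1.11 μm/a
  mass loss = 1.11 μm/a × 8.96 g/cm³ = 9.941 g·m⁻²·a⁻¹
Ordering by g·m⁻²·a⁻¹: zinc (27.4) > copper (9.94)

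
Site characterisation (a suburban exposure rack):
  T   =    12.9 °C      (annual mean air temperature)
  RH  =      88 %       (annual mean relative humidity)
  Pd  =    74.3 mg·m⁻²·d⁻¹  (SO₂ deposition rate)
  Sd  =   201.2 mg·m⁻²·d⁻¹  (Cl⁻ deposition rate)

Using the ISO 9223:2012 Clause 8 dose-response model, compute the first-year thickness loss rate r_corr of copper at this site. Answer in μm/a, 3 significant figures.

r_corr = 4.24 μm/a

copper: T>10 °C ⇒ hinge -0.080·(12.9−10) = -0.2320
  sulphur-dioxide contribution → 2.317 μm/a
  chloride contribution → 1.919 μm/a
  total first-year rate 4.235 μm/a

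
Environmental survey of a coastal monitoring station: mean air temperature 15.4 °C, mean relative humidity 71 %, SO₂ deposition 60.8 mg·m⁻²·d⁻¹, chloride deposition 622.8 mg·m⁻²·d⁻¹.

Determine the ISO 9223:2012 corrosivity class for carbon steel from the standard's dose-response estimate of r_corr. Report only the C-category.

carbon steel: temperature factor f = -0.054·(5.4) = -0.2916
  sulphur-dioxide contribution → 46.31 μm/a
  chloride contribution → 106.2 μm/a
  ⇒ r_corr(carbon steel) = 152.5 μm/a
ISO 9223 Table 2 (carbon steel): 80 < 153 ≤ 200 μm/a ⇒ C5

C5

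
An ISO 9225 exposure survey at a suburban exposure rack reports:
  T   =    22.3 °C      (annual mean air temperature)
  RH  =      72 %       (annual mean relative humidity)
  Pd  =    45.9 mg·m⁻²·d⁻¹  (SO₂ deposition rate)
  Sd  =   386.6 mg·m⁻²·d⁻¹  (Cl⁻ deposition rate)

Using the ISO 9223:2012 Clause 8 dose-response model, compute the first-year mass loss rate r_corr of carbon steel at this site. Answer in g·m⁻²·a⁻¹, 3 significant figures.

carbon steel: T>10 °C ⇒ hinge -0.054·(22.3−10) = -0.6642
  Pd branch = 1.77·Pd^0.52·e^(0.02·RH+f) = 28.12 μm/a
  Sd branch = 0.102·Sd^0.62·e^(0.033·RH+0.04·T) = 107.6 μm/a
  r_corr = 28.12 + 107.6 = 135.8 μm/a
Convert to mass loss: 135.8 μm/a × 7.85 g/cm³ = 1066 g·m⁻²·a⁻¹

r_corr = 1.07e+03 g·m⁻²·a⁻¹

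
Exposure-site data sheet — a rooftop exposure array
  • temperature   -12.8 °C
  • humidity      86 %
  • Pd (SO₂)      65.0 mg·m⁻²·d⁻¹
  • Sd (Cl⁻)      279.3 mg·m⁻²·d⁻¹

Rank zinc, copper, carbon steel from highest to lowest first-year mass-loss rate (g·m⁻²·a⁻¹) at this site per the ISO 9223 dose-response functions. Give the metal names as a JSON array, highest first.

["carbon steel", "zinc", "copper"]

zinc: f(T) = +0.038·(T−10) [T≤10 °C] = -0.8664
  Pd branch = 0.0129·Pd^0.44·e^(0.046·RH+f) = 1.779 μm/a
  Cl⁻ term: 0.0175·279.3^0.57·exp(0.008·86+0.085·-12.8) = 0.2908
  sum: 1.779 + 0.2908 → r_corr = 2.069 μm/a
  mass loss = 2.069 μm/a × 7.14 g/cm³ = 14.78 g·m⁻²·a⁻¹
copper: temperature factor f = +0.126·(-22.8) = -2.8728
  Pd branch = 0.0053·Pd^0.26·e^(0.059·RH+f) = 0.1418 μm/a
  Sd branch = 0.01025·Sd^0.27·e^(0.036·RH+0.049·T) = 0.5538 μm/a
  r_corr = 0.1418 + 0.5538 = 0.6956 μm/a
  mass loss = 0.6956 μm/a × 8.96 g/cm³ = 6.232 g·m⁻²·a⁻¹
carbon steel: f(T) = +0.150·(T−10) [T≤10 °C] = -3.4200
  SO₂ term: 1.77·65.0^0.52·exp(0.02·86-3.4200) = 2.834
  Sd branch = 0.102·Sd^0.62·e^(0.033·RH+0.04·T) = 34.3 μm/a
  sum: 2.834 + 34.3 → r_corr = 37.14 μm/a
  mass loss = 37.14 μm/a × 7.85 g/cm³ = 291.5 g·m⁻²·a⁻¹
Ordering by g·m⁻²·a⁻¹: carbon steel (292) > zinc (14.8) > copper (6.23)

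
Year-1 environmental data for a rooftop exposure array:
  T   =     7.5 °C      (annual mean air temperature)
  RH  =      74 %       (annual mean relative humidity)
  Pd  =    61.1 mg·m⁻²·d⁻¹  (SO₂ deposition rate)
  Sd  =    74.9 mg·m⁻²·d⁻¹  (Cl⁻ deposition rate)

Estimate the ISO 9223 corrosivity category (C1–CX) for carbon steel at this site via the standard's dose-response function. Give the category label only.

C4

carbon steel: T≤10 °C ⇒ hinge +0.150·(7.5−10) = -0.3750
  Pd branch = 1.77·Pd^0.52·e^(0.02·RH+f) = 45.35 μm/a
  Cl⁻ term: 0.102·74.9^0.62·exp(0.033·74+0.04·7.5) = 22.99
  r_corr = 45.35 + 22.99 = 68.35 μm/a
Category bounds: 50…80 μm/a bracket r_corr ⇒ C4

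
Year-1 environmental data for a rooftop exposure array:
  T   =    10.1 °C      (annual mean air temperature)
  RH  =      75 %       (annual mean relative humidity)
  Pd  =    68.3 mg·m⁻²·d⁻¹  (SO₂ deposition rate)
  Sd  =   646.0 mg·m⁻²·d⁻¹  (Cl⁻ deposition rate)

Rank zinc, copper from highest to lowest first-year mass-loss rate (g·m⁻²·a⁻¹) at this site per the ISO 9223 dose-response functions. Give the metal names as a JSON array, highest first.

zinc: f(T) = -0.071·(T−10) [T>10 °C] = -0.0071
  sulphur-dioxide contribution → 2.588 μm/a
  chloride contribution → 3.008 μm/a
  ⇒ r_corr(zinc) = 5.596 μm/a
  mass loss = 5.596 μm/a × 7.14 g/cm³ = 39.96 g·m⁻²·a⁻¹
copper: T>10 °C ⇒ hinge -0.080·(10.1−10) = -0.0080
  sulphur-dioxide contribution → 1.317 μm/a
  chloride contribution → 1.436 μm/a
  ⇒ r_corr(copper) = 2.752 μm/a
  mass loss = 2.752 μm/a × 8.96 g/cm³ = 24.66 g·m⁻²·a⁻¹
Ordering by g·m⁻²·a⁻¹: zinc (40) > copper (24.7)

["zinc", "copper"]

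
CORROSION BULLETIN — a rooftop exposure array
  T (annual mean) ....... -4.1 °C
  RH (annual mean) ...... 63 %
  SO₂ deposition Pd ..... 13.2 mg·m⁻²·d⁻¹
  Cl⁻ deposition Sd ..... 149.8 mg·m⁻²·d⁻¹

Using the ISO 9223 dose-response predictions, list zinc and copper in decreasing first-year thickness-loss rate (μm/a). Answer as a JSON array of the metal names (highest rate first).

zinc: T≤10 °C ⇒ hinge +0.038·(-4.1−10) = -0.5358
  Pd branch = 0.0129·Pd^0.44·e^(0.046·RH+f) = 0.4261 μm/a
  Sd branch = 0.0175·Sd^0.57·e^(0.008·RH+0.085·T) = 0.3553 μm/a
  r_corr = 0.4261 + 0.3553 = 0.7814 μm/a
copper: temperature factor f = +0.126·(-14.1) = -1.7766
  SO₂ term: 0.0053·13.2^0.26·exp(0.059·63-1.7766) = 0.07217
  Cl⁻ term: 0.01025·149.8^0.27·exp(0.036·63+0.049·-4.1) = 0.3132
  sum: 0.07217 + 0.3132 → r_corr = 0.3854 μm/a
Ordering by μm/a: zinc (0.781) > copper (0.385)

["zinc", "copper"]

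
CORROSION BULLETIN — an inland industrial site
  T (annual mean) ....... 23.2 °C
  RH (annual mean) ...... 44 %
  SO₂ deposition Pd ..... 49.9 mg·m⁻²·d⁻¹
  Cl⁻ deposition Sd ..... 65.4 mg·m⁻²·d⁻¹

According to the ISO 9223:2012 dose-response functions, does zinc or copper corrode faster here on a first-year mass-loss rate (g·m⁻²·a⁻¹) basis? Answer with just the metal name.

zinc

zinc: T>10 °C ⇒ hinge -0.071·(23.2−10) = -0.9372
  SO₂ term: 0.0129·49.9^0.44·exp(0.046·44-0.9372) = 0.2137
  Cl⁻ term: 0.0175·65.4^0.57·exp(0.008·44+0.085·23.2) = 1.937
  r_corr = 0.2137 + 1.937 = 2.151 μm/a
  mass loss = 2.151 μm/a × 7.14 g/cm³ = 15.36 g·m⁻²·a⁻¹
copper: temperature factor f = -0.080·(13.2) = -1.0560
  Pd branch = 0.0053·Pd^0.26·e^(0.059·RH+f) = 0.06833 μm/a
  Cl⁻ term: 0.01025·65.4^0.27·exp(0.036·44+0.049·23.2) = 0.4815
  sum: 0.06833 + 0.4815 → r_corr = 0.5498 μm/a
  mass loss = 0.5498 μm/a × 8.96 g/cm³ = 4.926 g·m⁻²·a⁻¹
Ordering by g·m⁻²·a⁻¹: zinc (15.4) > copper (4.93)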